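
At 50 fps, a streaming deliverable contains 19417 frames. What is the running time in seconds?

388.34 seconds

Running time = 19417 / (50) = 388.34 s.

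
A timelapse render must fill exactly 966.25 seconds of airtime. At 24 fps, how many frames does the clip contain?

23190 frames

Frames = 966.25 × 24 = 23190.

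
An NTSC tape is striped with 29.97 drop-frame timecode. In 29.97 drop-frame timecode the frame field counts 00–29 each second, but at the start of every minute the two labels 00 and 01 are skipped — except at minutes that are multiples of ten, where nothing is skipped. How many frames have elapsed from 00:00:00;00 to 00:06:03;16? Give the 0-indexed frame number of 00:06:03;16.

As if non-drop at 30 labels/s: (0 × 3600 + 6 × 60 + 3) × 30 + 16 = 10906.
Minute boundaries passed: 6; those not divisible by 10: 6 − 0 = 6; dropped labels = 2 × 6 = 12.
Actual frame index = 10906 − 12 = 10894.

10894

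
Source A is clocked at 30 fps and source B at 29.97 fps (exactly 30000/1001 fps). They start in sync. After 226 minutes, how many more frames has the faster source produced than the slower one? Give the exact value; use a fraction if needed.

406800/1001 frames

226 min = 13560 s.
A emits 30 × 13560 = 406800 frames; B emits 30000/1001 × 13560 = 406800000/1001.
Difference = 406800/1001 frames (≈ 406.3936); B is behind A.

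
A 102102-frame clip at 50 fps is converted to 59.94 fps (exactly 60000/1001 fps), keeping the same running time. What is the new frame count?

Target frames = source frames × (target rate / source rate) = 102102 × (60000/1001)/(50) = 102102 × 1200/1001 = 122400.

122400 frames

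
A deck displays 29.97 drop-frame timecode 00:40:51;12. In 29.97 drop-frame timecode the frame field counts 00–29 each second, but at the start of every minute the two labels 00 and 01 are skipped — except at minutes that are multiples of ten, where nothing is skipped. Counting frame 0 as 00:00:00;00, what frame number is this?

73470

As if non-drop at 30 labels/s: (0 × 3600 + 40 × 60 + 51) × 30 + 12 = 73542.
Minute boundaries passed: 40; those not divisible by 10: 40 − 4 = 36; dropped labels = 2 × 36 = 72.
Actual frame index = 73542 − 72 = 73470.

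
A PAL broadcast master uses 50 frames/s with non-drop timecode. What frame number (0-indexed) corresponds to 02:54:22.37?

Total seconds to the label: (2 × 3600 + 54 × 60 + 22) = 10462.
Frame index = 10462 × 50 + 37 = 523137.

frame 523137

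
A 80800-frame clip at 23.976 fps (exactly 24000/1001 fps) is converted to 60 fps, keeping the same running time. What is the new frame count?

Target frames = source frames × (target rate / source rate) = 80800 × (60)/(24000/1001) = 80800 × 1001/400 = 202202.

202202 frames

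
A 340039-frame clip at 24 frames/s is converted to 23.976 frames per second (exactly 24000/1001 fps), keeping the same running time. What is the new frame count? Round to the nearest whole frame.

Frames at target rate = 340039 × (24000/1001) / (24) = 48577000/143 ≈ 339699.301.
Nearest whole frame: 339699.

339699 frames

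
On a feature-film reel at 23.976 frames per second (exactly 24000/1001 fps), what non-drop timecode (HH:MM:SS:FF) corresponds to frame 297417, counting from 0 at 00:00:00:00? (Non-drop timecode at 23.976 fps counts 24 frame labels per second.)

297417 ÷ 24 = 12392 full seconds, remainder 9 frames.
12392 s = 3 h 26 min 32 s.
Timecode: 03:26:32:09.

03:26:32:09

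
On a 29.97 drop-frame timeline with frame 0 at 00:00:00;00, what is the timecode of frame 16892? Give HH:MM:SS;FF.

Each 10-minute DF block holds 10 × 60 × 30 − 9 × 2 = 17982 frames. 16892 ÷ 17982 → 0 full blocks, remainder 16892.
Within the partial block the first minute is 1800 frames and each further minute 1798, so 9 further minute boundaries passed. Total skipped labels = 18 × 0 + 2 × 9 = 18.
Non-drop label index = 16892 + 18 = 16910; at 30 labels/s that is 00:09:23:20, i.e. DF 00:09:23;20.

00:09:23;20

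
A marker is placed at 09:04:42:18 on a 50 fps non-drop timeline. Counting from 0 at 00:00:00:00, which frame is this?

frame 1634118

Total seconds to the label: (9 × 3600 + 4 × 60 + 42) = 32682.
Frame index = 32682 × 50 + 18 = 1634118.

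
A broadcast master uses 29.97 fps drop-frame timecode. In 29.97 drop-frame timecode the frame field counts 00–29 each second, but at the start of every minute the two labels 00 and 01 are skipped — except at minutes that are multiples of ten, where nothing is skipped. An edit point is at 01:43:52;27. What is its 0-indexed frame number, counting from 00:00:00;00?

Complete 10-minute blocks: 10, each 17982 frames → 179820.
Remaining 3 whole minutes in the current block: 1800 + 2 × 1798 = 5396 frames.
Within the current minute: 52 × 30 + 27 − 2 = 1585 (labels ;00/;01 skipped at this minute). Total = 179820 + 5396 + 1585 = 186801.

186801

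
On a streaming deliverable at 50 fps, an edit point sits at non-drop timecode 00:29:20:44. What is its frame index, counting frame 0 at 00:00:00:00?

frame 88044

Total seconds to the label: (0 × 3600 + 29 × 60 + 20) = 1760.
Frame index = 1760 × 50 + 44 = 88044.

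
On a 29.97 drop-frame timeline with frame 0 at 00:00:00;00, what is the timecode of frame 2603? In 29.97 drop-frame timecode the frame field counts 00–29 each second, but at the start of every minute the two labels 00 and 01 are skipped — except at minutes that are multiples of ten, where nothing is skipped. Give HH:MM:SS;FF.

Ten DF minutes hold 17982 frames, so frame 2603 lies in block 0 (frames 0–17981) with 2603 frames into that block.
The block's first minute is 1800 frames and the rest 1798 each; 2603 frames reaches minute 1, so 0 × 18 + 1 × 2 = 2 labels have been skipped so far.
Adding those back, label number 2603 + 2 = 2605 at 30 labels/s is 86 s + 25 f = 0 h 1 min 26 s frame 25, i.e. 00:01:26;25.

00:01:26;25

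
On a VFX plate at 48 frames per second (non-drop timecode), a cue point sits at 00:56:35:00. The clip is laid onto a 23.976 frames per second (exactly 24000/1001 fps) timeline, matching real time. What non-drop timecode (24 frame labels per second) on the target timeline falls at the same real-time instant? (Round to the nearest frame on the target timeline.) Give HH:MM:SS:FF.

Source frame index: (0×3600 + 56×60 + 35) × 48 + 0 = 162960.
Real time: 162960 / (48) = 3395 s.
Target frame: (3395) × (24000/1001) = 11640000/143 ≈ 81398.601 → 81399.
At 24 labels/s: frame 81399 → 00:56:31:15.

00:56:31:15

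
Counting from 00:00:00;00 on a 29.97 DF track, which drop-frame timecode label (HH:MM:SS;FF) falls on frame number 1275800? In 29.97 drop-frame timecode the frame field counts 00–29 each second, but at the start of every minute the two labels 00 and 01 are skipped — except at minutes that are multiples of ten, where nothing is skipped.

Ten DF minutes hold 17982 frames, so frame 1275800 lies in block 70 (frames 1258740–1276721) with 17060 frames into that block.
The block's first minute is 1800 frames and the rest 1798 each; 17060 frames reaches minute 9, so 70 × 18 + 9 × 2 = 1278 labels have been skipped so far.
Adding those back, label number 1275800 + 1278 = 1277078 at 30 labels/s is 42569 s + 8 f = 11 h 49 min 29 s frame 8, i.e. 11:49:29;08.

11:49:29;08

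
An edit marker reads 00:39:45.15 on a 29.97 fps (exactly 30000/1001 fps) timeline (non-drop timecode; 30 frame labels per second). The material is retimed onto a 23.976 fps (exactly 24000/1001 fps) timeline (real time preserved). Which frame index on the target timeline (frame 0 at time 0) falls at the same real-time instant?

frame 57252

Source frame index: (0×3600 + 39×60 + 45) × 30 + 15 = 71565.
Real time: 71565 / (30000/1001) = 4775771/2000 s.
Target frame: (4775771/2000) × (24000/1001) = 57252.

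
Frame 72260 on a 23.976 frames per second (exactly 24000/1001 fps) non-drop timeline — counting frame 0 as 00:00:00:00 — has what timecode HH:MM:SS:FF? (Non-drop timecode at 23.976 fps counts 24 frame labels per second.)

72260 ÷ 24 = 3010 full seconds, remainder 20 frames.
3010 s = 0 h 50 min 10 s.
Timecode: 00:50:10:20.

00:50:10:20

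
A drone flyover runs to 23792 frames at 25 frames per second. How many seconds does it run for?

Running time = 23792 / (25) = 951.68 s.

951.68 seconds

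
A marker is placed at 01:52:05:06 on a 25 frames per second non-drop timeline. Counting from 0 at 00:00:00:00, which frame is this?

frame 168131

Total seconds to the label: (1 × 3600 + 52 × 60 + 5) = 6725.
Frame index = 6725 × 25 + 6 = 168131.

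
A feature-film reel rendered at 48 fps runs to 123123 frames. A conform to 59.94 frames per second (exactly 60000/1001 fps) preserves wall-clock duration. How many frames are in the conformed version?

Target frames = source frames × (target rate / source rate) = 123123 × (60000/1001)/(48) = 123123 × 1250/1001 = 153750.

153750 frames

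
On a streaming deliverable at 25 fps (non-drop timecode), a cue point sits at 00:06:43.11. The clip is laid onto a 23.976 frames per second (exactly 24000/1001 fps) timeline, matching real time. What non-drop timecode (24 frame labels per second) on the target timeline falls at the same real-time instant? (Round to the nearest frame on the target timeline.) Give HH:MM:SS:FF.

00:06:43:01

Source frame index: (0×3600 + 6×60 + 43) × 25 + 11 = 10086.
Real time: 10086 / (25) = 10086/25 s.
Target frame: (10086/25) × (24000/1001) = 9682560/1001 ≈ 9672.887 → 9673.
At 24 labels/s: frame 9673 → 00:06:43:01.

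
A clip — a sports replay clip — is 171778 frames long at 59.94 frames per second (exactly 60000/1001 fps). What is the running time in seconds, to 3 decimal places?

2865.830 seconds

Running time = 171778 × 1001/60000 = 85974889/30000 s ≈ 2865.830 s.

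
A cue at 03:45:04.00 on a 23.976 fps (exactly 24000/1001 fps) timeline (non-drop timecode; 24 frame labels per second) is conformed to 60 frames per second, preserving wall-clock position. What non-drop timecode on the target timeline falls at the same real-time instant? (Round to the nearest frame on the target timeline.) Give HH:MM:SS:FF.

03:45:17:30

Source frame index: (3×3600 + 45×60 + 4) × 24 + 0 = 324096.
Real time: 324096 / (24000/1001) = 1689688/125 s.
Target frame: (1689688/125) × (60) = 20276256/25 ≈ 811050.240 → 811050.
At 60 labels/s: frame 811050 → 03:45:17:30.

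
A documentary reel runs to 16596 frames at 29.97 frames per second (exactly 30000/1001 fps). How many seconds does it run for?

Running time = 16596 / (30000/1001) = 553.7532 s.

553.7532 seconds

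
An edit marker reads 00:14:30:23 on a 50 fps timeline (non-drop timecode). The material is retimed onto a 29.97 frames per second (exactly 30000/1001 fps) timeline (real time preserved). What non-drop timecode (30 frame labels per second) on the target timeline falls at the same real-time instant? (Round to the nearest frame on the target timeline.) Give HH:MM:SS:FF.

00:14:29:18

Source frame index: (0×3600 + 14×60 + 30) × 50 + 23 = 43523.
Real time: 43523 / (50) = 43523/50 s.
Target frame: (43523/50) × (30000/1001) = 26113800/1001 ≈ 26087.712 → 26088.
At 30 labels/s: frame 26088 → 00:14:29:18.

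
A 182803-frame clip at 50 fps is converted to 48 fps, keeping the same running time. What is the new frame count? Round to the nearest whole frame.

175491 frames

Frames at target rate = 182803 × (48) / (50) = 4387272/25 ≈ 175490.880.
Nearest whole frame: 175491.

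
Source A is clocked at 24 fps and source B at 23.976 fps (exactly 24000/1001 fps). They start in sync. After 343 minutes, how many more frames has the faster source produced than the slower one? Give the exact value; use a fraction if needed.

343 min = 20580 s.
A emits 24 × 20580 = 493920 frames; B emits 24000/1001 × 20580 = 70560000/143.
Difference = 70560/143 frames (≈ 493.4266); B is behind A.

70560/143 frames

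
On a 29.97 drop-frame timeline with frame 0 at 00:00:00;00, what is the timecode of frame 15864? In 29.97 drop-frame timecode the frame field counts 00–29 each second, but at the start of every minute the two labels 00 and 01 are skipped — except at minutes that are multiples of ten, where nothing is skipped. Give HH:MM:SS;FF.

00:08:49;10

Ten DF minutes hold 17982 frames, so frame 15864 lies in block 0 (frames 0–17981) with 15864 frames into that block.
The block's first minute is 1800 frames and the rest 1798 each; 15864 frames reaches minute 8, so 0 × 18 + 8 × 2 = 16 labels have been skipped so far.
Adding those back, label number 15864 + 16 = 15880 at 30 labels/s is 529 s + 10 f = 0 h 8 min 49 s frame 10, i.e. 00:08:49;10.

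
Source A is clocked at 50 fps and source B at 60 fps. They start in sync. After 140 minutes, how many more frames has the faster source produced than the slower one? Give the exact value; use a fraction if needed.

140 min = 8400 s.
A emits 50 × 8400 = 420000 frames; B emits 60 × 8400 = 504000.
Difference = 84000 frames; B is ahead of A.

84000 frames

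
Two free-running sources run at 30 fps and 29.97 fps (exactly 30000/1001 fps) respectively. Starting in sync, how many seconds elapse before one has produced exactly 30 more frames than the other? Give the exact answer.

The gap grows by |30000/1001 − 30| = 30/1001 frames per second.
Time for a 30-frame gap: 30 ÷ (30/1001) = 1001 s.

1001 seconds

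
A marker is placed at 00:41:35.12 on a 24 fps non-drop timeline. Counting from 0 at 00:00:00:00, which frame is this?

frame 59892

Total seconds to the label: (0 × 3600 + 41 × 60 + 35) = 2495.
Frame index = 2495 × 24 + 12 = 59892.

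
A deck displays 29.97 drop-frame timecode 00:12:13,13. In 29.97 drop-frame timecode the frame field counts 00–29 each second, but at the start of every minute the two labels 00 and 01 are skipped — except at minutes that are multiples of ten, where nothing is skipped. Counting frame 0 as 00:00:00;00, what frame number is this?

Complete 10-minute blocks: 1, each 17982 frames → 17982.
Remaining 2 whole minutes in the current block: 1800 + 1 × 1798 = 3598 frames.
Within the current minute: 13 × 30 + 13 − 2 = 401 (labels ;00/;01 skipped at this minute). Total = 17982 + 3598 + 401 = 21981.

21981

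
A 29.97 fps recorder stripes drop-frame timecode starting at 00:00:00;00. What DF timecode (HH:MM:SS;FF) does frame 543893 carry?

Ten DF minutes hold 17982 frames, so frame 543893 lies in block 30 (frames 539460–557441) with 4433 frames into that block.
The block's first minute is 1800 frames and the rest 1798 each; 4433 frames reaches minute 2, so 30 × 18 + 2 × 2 = 544 labels have been skipped so far.
Adding those back, label number 543893 + 544 = 544437 at 30 labels/s is 18147 s + 27 f = 5 h 2 min 27 s frame 27, i.e. 05:02:27;27.

05:02:27;27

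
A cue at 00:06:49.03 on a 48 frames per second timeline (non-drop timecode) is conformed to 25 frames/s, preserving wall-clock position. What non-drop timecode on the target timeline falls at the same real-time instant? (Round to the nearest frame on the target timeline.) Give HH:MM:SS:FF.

00:06:49:02

Source frame index: (0×3600 + 6×60 + 49) × 48 + 3 = 19635.
Real time: 19635 / (48) = 6545/16 s.
Target frame: (6545/16) × (25) = 163625/16 ≈ 10226.562 → 10227.
At 25 labels/s: frame 10227 → 00:06:49:02.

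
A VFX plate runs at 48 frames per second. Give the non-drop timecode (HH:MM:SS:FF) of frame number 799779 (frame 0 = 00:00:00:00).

799779 ÷ 48 = 16662 full seconds, remainder 3 frames.
16662 s = 4 h 37 min 42 s.
Timecode: 04:37:42:03.

04:37:42:03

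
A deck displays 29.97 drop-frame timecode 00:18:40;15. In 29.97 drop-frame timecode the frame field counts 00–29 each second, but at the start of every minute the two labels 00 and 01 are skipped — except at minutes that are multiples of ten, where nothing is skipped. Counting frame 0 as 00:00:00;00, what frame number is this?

33581

Complete 10-minute blocks: 1, each 17982 frames → 17982.
Remaining 8 whole minutes in the current block: 1800 + 7 × 1798 = 14386 frames.
Within the current minute: 40 × 30 + 15 − 2 = 1213 (labels ;00/;01 skipped at this minute). Total = 17982 + 14386 + 1213 = 33581.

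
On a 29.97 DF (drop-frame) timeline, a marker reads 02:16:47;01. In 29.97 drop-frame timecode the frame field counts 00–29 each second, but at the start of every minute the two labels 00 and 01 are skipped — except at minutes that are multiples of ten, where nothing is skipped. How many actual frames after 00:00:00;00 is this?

Complete 10-minute blocks: 13, each 17982 frames → 233766.
Remaining 6 whole minutes in the current block: 1800 + 5 × 1798 = 10790 frames.
Within the current minute: 47 × 30 + 1 − 2 = 1409 (labels ;00/;01 skipped at this minute). Total = 233766 + 10790 + 1409 = 245965.

245965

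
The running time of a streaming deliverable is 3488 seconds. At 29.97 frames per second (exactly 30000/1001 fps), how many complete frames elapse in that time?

Frames = 3488 × 30000/1001 = 104640000/1001 ≈ 104535.4645.
Complete frames: 104535.

104535 frames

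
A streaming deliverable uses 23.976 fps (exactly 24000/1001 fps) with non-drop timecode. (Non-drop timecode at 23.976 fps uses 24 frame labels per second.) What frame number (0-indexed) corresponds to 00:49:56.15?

71919

Total seconds to the label: (0 × 3600 + 49 × 60 + 56) = 2996.
Frame index = 2996 × 24 + 15 = 71919.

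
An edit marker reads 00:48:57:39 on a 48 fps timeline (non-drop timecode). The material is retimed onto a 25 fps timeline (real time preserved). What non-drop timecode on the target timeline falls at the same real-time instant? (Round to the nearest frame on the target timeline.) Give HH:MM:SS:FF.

00:48:57:20

Source frame index: (0×3600 + 48×60 + 57) × 48 + 39 = 141015.
Real time: 141015 / (48) = 47005/16 s.
Target frame: (47005/16) × (25) = 1175125/16 ≈ 73445.312 → 73445.
At 25 labels/s: frame 73445 → 00:48:57:20.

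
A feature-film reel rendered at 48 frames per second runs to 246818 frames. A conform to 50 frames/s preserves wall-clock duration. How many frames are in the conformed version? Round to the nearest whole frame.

Frames at target rate = 246818 × (50) / (48) = 3085225/12 ≈ 257102.083.
Nearest whole frame: 257102.

257102 frames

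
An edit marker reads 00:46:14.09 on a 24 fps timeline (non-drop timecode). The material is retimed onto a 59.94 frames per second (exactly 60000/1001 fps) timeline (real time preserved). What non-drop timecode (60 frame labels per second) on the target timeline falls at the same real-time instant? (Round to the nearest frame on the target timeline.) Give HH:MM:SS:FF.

00:46:11:36

Source frame index: (0×3600 + 46×60 + 14) × 24 + 9 = 66585.
Real time: 66585 / (24) = 22195/8 s.
Target frame: (22195/8) × (60000/1001) = 166462500/1001 ≈ 166296.204 → 166296.
At 60 labels/s: frame 166296 → 00:46:11:36.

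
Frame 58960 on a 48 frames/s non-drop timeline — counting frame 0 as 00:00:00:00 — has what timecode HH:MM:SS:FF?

58960 ÷ 48 = 1228 full seconds, remainder 16 frames.
1228 s = 0 h 20 min 28 s.
Timecode: 00:20:28:16.

00:20:28:16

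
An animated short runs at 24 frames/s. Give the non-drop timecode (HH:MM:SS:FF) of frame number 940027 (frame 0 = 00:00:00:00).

10:52:47:19

940027 ÷ 24 = 39167 full seconds, remainder 19 frames.
39167 s = 10 h 52 min 47 s.
Timecode: 10:52:47:19.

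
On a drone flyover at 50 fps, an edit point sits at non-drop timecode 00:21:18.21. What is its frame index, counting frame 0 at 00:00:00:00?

63921

Total seconds to the label: (0 × 3600 + 21 × 60 + 18) = 1278.
Frame index = 1278 × 50 + 21 = 63921.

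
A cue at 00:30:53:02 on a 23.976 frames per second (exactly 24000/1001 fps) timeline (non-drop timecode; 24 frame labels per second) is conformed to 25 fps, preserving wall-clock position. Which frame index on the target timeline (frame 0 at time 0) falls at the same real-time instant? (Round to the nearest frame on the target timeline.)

Source frame index: (0×3600 + 30×60 + 53) × 24 + 2 = 44474.
Real time: 44474 / (24000/1001) = 22259237/12000 s.
Target frame: (22259237/12000) × (25) = 22259237/480 ≈ 46373.410 → 46373.

frame 46373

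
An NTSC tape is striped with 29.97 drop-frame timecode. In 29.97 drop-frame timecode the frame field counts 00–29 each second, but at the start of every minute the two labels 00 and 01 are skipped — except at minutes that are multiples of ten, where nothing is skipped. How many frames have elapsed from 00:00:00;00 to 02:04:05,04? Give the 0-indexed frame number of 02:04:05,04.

Complete 10-minute blocks: 12, each 17982 frames → 215784.
Remaining 4 whole minutes in the current block: 1800 + 3 × 1798 = 7194 frames.
Within the current minute: 5 × 30 + 4 − 2 = 152 (labels ;00/;01 skipped at this minute). Total = 215784 + 7194 + 152 = 223130.

223130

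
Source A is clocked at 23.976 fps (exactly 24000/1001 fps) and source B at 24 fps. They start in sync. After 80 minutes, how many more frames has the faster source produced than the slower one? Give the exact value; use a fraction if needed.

80 min = 4800 s.
A emits 24000/1001 × 4800 = 115200000/1001 frames; B emits 24 × 4800 = 115200.
Difference = 115200/1001 frames (≈ 115.0849); B is ahead of A.

115200/1001 frames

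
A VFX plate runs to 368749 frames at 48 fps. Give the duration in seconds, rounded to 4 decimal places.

7682.2708 seconds

Running time = 368749 × 1/48 = 368749/48 s ≈ 7682.2708 s.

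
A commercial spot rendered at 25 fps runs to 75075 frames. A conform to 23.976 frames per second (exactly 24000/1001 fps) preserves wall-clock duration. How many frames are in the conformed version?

Target frames = source frames × (target rate / source rate) = 75075 × (24000/1001)/(25) = 75075 × 960/1001 = 72000.

72000 frames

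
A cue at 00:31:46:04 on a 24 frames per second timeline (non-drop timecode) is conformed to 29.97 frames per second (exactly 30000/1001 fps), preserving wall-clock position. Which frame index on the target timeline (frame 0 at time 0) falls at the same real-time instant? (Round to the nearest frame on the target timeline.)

Source frame index: (0×3600 + 31×60 + 46) × 24 + 4 = 45748.
Real time: 45748 / (24) = 11437/6 s.
Target frame: (11437/6) × (30000/1001) = 57185000/1001 ≈ 57127.872 → 57128.

frame 57128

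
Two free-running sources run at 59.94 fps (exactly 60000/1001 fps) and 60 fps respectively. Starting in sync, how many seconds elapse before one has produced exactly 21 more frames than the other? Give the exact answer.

350.35 seconds

The gap grows by |60 − 60000/1001| = 60/1001 frames per second.
Time for a 21-frame gap: 21 ÷ (60/1001) = 350.35 s.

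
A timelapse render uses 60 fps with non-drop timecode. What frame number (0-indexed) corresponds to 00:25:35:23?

frame 92123

Total seconds to the label: (0 × 3600 + 25 × 60 + 35) = 1535.
Frame index = 1535 × 60 + 23 = 92123.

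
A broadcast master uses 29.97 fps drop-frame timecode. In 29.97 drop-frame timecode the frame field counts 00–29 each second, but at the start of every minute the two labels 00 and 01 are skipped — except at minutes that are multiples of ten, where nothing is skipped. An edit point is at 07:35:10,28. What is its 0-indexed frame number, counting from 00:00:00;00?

As if non-drop at 30 labels/s: (7 × 3600 + 35 × 60 + 10) × 30 + 28 = 819328.
Minute boundaries passed: 455; those not divisible by 10: 455 − 45 = 410; dropped labels = 2 × 410 = 820.
Actual frame index = 819328 − 820 = 818508.

818508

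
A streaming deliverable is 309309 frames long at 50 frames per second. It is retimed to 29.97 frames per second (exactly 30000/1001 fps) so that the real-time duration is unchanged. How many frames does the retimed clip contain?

185400 frames

Target frames = source frames × (target rate / source rate) = 309309 × (30000/1001)/(50) = 309309 × 600/1001 = 185400.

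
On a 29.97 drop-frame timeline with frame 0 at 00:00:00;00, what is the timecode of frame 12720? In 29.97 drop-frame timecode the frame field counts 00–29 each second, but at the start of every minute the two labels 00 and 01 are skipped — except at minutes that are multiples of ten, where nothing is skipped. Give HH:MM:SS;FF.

00:07:04;14

Each 10-minute DF block holds 10 × 60 × 30 − 9 × 2 = 17982 frames. 12720 ÷ 17982 → 0 full blocks, remainder 12720.
Within the partial block the first minute is 1800 frames and each further minute 1798, so 7 further minute boundaries passed. Total skipped labels = 18 × 0 + 2 × 7 = 14.
Non-drop label index = 12720 + 14 = 12734; at 30 labels/s that is 00:07:04:14, i.e. DF 00:07:04;14.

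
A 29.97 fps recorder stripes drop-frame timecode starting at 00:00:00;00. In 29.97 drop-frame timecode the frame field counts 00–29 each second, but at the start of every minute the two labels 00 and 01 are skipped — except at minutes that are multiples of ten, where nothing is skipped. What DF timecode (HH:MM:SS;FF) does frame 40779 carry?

Ten DF minutes hold 17982 frames, so frame 40779 lies in block 2 (frames 35964–53945) with 4815 frames into that block.
The block's first minute is 1800 frames and the rest 1798 each; 4815 frames reaches minute 2, so 2 × 18 + 2 × 2 = 40 labels have been skipped so far.
Adding those back, label number 40779 + 40 = 40819 at 30 labels/s is 1360 s + 19 f = 0 h 22 min 40 s frame 19, i.e. 00:22:40;19.

00:22:40;19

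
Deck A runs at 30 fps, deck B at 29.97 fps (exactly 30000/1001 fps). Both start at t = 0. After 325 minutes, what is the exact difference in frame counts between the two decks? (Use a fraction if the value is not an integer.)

325 min = 19500 s.
A emits 30 × 19500 = 585000 frames; B emits 30000/1001 × 19500 = 45000000/77.
Difference = 45000/77 frames (≈ 584.4156); B is behind A.

45000/77 frames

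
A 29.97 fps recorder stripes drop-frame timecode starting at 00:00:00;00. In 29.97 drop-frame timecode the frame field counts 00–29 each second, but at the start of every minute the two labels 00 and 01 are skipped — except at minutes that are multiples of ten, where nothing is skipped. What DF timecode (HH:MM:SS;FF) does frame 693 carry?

00:00:23;03

Ten DF minutes hold 17982 frames, so frame 693 lies in block 0 (frames 0–17981) with 693 frames into that block.
The block's first minute is 1800 frames and the rest 1798 each; 693 frames reaches minute 0, so 0 × 18 + 0 × 2 = 0 labels have been skipped so far.
Adding those back, label number 693 + 0 = 693 at 30 labels/s is 23 s + 3 f = 0 h 0 min 23 s frame 3, i.e. 00:00:23;03.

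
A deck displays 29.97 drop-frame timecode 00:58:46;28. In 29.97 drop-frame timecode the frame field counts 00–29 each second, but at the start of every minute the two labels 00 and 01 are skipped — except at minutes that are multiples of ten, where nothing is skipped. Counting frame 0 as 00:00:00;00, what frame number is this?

105702

As if non-drop at 30 labels/s: (0 × 3600 + 58 × 60 + 46) × 30 + 28 = 105808.
Minute boundaries passed: 58; those not divisible by 10: 58 − 5 = 53; dropped labels = 2 × 53 = 106.
Actual frame index = 105808 − 106 = 105702.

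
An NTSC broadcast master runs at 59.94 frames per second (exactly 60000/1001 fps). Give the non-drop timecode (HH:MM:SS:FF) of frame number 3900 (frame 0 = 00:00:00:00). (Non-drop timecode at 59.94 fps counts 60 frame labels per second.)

3900 ÷ 60 = 65 full seconds, remainder 0 frames.
65 s = 0 h 1 min 5 s.
Timecode: 00:01:05:00.

00:01:05:00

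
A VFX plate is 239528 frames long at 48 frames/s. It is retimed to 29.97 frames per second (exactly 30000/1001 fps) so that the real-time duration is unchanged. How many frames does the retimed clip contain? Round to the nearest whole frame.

149555 frames

Frames at target rate = 239528 × (30000/1001) / (48) = 149705000/1001 ≈ 149555.445.
Nearest whole frame: 149555.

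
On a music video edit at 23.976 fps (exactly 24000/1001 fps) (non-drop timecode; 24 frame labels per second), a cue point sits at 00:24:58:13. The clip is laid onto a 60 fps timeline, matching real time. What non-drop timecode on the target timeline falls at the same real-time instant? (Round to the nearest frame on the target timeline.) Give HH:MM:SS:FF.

00:25:00:02

Source frame index: (0×3600 + 24×60 + 58) × 24 + 13 = 35965.
Real time: 35965 / (24000/1001) = 7200193/4800 s.
Target frame: (7200193/4800) × (60) = 7200193/80 ≈ 90002.413 → 90002.
At 60 labels/s: frame 90002 → 00:25:00:02.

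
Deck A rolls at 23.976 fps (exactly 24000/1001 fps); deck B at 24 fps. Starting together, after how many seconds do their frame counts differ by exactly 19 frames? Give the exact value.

The gap grows by |24 − 24000/1001| = 24/1001 frames per second.
Time for a 19-frame gap: 19 ÷ (24/1001) = 19019/24 s.

19019/24 seconds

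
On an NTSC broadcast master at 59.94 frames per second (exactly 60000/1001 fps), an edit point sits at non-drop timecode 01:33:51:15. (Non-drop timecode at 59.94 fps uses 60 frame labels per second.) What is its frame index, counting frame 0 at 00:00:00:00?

337875

Total seconds to the label: (1 × 3600 + 33 × 60 + 51) = 5631.
Frame index = 5631 × 60 + 15 = 337875.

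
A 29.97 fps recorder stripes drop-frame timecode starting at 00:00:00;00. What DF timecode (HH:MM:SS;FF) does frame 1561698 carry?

14:28:28;22

Each 10-minute DF block holds 10 × 60 × 30 − 9 × 2 = 17982 frames. 1561698 ÷ 17982 → 86 full blocks, remainder 15246.
Within the partial block the first minute is 1800 frames and each further minute 1798, so 8 further minute boundaries passed. Total skipped labels = 18 × 86 + 2 × 8 = 1564.
Non-drop label index = 1561698 + 1564 = 1563262; at 30 labels/s that is 14:28:28:22, i.e. DF 14:28:28;22.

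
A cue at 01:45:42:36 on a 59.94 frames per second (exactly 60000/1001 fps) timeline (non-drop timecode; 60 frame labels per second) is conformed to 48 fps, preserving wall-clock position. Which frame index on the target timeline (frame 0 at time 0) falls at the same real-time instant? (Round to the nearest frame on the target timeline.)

Source frame index: (1×3600 + 45×60 + 42) × 60 + 36 = 380556.
Real time: 380556 / (60000/1001) = 31744713/5000 s.
Target frame: (31744713/5000) × (48) = 190468278/625 ≈ 304749.245 → 304749.

frame 304749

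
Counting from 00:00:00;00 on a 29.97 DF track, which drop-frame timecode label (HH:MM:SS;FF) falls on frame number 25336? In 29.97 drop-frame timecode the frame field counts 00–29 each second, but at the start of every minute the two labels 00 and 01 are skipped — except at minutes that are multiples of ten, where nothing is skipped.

Ten DF minutes hold 17982 frames, so frame 25336 lies in block 1 (frames 17982–35963) with 7354 frames into that block.
The block's first minute is 1800 frames and the rest 1798 each; 7354 frames reaches minute 4, so 1 × 18 + 4 × 2 = 26 labels have been skipped so far.
Adding those back, label number 25336 + 26 = 25362 at 30 labels/s is 845 s + 12 f = 0 h 14 min 5 s frame 12, i.e. 00:14:05;12.

00:14:05;12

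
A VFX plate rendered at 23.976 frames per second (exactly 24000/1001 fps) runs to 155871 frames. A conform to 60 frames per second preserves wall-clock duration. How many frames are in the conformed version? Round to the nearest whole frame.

Frames at target rate = 155871 × (60) / (24000/1001) = 156026871/400 ≈ 390067.177.
Nearest whole frame: 390067.

390067 frames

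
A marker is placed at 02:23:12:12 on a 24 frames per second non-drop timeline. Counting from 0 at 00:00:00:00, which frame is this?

Total seconds to the label: (2 × 3600 + 23 × 60 + 12) = 8592.
Frame index = 8592 × 24 + 12 = 206220.

frame 206220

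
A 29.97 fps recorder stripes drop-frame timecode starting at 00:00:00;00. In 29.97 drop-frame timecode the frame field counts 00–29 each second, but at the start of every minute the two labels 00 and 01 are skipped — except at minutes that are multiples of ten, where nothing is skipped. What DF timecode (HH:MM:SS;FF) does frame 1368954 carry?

Each 10-minute DF block holds 10 × 60 × 30 − 9 × 2 = 17982 frames. 1368954 ÷ 17982 → 76 full blocks, remainder 2322.
Within the partial block the first minute is 1800 frames and each further minute 1798, so 1 further minute boundary passed. Total skipped labels = 18 × 76 + 2 × 1 = 1370.
Non-drop label index = 1368954 + 1370 = 1370324; at 30 labels/s that is 12:41:17:14, i.e. DF 12:41:17;14.

12:41:17;14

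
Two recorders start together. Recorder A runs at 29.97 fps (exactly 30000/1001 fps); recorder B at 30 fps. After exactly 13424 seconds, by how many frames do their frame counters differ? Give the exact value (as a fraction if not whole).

402720/1001 frames

A emits 30000/1001 × 13424 = 402720000/1001 frames; B emits 30 × 13424 = 402720.
Difference = 402720/1001 frames (≈ 402.3177); B is ahead of A.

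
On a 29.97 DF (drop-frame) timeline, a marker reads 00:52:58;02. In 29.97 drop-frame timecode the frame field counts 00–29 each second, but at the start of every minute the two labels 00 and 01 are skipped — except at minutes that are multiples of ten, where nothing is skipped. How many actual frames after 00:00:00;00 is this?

95248

Complete 10-minute blocks: 5, each 17982 frames → 89910.
Remaining 2 whole minutes in the current block: 1800 + 1 × 1798 = 3598 frames.
Within the current minute: 58 × 30 + 2 − 2 = 1740 (labels ;00/;01 skipped at this minute). Total = 89910 + 3598 + 1740 = 95248.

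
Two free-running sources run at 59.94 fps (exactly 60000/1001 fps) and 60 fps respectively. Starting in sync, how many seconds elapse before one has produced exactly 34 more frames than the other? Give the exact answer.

17017/30 seconds

The gap grows by |60 − 60000/1001| = 60/1001 frames per second.
Time for a 34-frame gap: 34 ÷ (60/1001) = 17017/30 s.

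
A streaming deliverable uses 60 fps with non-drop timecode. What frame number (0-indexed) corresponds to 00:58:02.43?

Total seconds to the label: (0 × 3600 + 58 × 60 + 2) = 3482.
Frame index = 3482 × 60 + 43 = 208963.

frame 208963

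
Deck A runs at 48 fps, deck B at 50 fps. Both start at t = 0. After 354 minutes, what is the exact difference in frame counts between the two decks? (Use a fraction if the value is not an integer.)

42480 frames

354 min = 21240 s.
A emits 48 × 21240 = 1019520 frames; B emits 50 × 21240 = 1062000.
Difference = 42480 frames; B is ahead of A.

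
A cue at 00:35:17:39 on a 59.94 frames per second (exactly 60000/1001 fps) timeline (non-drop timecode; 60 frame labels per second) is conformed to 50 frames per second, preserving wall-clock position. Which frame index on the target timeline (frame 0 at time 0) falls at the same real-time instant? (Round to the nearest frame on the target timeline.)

Source frame index: (0×3600 + 35×60 + 17) × 60 + 39 = 127059.
Real time: 127059 / (60000/1001) = 42395353/20000 s.
Target frame: (42395353/20000) × (50) = 42395353/400 ≈ 105988.383 → 105988.

frame 105988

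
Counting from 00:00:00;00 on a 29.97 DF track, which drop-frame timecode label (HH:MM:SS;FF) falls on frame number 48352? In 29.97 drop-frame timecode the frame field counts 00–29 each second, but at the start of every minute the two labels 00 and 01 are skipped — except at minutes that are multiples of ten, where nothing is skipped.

Ten DF minutes hold 17982 frames, so frame 48352 lies in block 2 (frames 35964–53945) with 12388 frames into that block.
The block's first minute is 1800 frames and the rest 1798 each; 12388 frames reaches minute 6, so 2 × 18 + 6 × 2 = 48 labels have been skipped so far.
Adding those back, label number 48352 + 48 = 48400 at 30 labels/s is 1613 s + 10 f = 0 h 26 min 53 s frame 10, i.e. 00:26:53;10.

00:26:53;10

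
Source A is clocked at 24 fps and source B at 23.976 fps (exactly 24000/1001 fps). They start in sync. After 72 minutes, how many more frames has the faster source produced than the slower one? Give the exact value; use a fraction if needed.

72 min = 4320 s.
A emits 24 × 4320 = 103680 frames; B emits 24000/1001 × 4320 = 103680000/1001.
Difference = 103680/1001 frames (≈ 103.5764); B is behind A.

103680/1001 frames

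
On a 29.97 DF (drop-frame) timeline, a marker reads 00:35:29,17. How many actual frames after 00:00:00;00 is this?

As if non-drop at 30 labels/s: (0 × 3600 + 35 × 60 + 29) × 30 + 17 = 63887.
Minute boundaries passed: 35; those not divisible by 10: 35 − 3 = 32; dropped labels = 2 × 32 = 64.
Actual frame index = 63887 − 64 = 63823.

63823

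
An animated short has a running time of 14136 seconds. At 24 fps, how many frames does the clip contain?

339264 frames

Frames = 14136 × 24 = 339264.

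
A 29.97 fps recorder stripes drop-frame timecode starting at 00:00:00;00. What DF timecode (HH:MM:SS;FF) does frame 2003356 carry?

Ten DF minutes hold 17982 frames, so frame 2003356 lies in block 111 (frames 1996002–2013983) with 7354 frames into that block.
The block's first minute is 1800 frames and the rest 1798 each; 7354 frames reaches minute 4, so 111 × 18 + 4 × 2 = 2006 labels have been skipped so far.
Adding those back, label number 2003356 + 2006 = 2005362 at 30 labels/s is 66845 s + 12 f = 18 h 34 min 5 s frame 12, i.e. 18:34:05;12.

18:34:05;12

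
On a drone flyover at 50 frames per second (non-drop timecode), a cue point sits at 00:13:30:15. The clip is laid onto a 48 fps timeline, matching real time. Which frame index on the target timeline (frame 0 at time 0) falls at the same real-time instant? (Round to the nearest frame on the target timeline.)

frame 38894

Source frame index: (0×3600 + 13×60 + 30) × 50 + 15 = 40515.
Real time: 40515 / (50) = 8103/10 s.
Target frame: (8103/10) × (48) = 194472/5 ≈ 38894.400 → 38894.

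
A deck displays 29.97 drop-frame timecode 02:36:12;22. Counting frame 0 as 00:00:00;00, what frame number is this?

As if non-drop at 30 labels/s: (2 × 3600 + 36 × 60 + 12) × 30 + 22 = 281182.
Minute boundaries passed: 156; those not divisible by 10: 156 − 15 = 141; dropped labels = 2 × 141 = 282.
Actual frame index = 281182 − 282 = 280900.

280900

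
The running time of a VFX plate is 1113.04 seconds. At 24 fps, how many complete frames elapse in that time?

Frames = 1113.04 × 24 = 667824/25 ≈ 26712.9600.
Complete frames: 26712.

26712 frames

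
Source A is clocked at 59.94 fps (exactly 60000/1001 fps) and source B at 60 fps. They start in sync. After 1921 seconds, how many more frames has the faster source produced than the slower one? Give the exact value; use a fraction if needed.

115260/1001 frames

A emits 60000/1001 × 1921 = 115260000/1001 frames; B emits 60 × 1921 = 115260.
Difference = 115260/1001 frames (≈ 115.1449); B is ahead of A.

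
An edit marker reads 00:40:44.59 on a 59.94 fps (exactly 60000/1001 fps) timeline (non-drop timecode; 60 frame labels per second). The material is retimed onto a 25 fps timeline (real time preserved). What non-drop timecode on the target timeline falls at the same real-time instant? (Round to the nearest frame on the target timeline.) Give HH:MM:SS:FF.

Source frame index: (0×3600 + 40×60 + 44) × 60 + 59 = 146699.
Real time: 146699 / (60000/1001) = 146845699/60000 s.
Target frame: (146845699/60000) × (25) = 146845699/2400 ≈ 61185.708 → 61186.
At 25 labels/s: frame 61186 → 00:40:47:11.

00:40:47:11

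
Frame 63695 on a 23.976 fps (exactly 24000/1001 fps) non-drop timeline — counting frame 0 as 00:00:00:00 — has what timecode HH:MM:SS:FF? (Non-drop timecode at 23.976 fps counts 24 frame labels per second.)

00:44:13:23

63695 ÷ 24 = 2653 full seconds, remainder 23 frames.
2653 s = 0 h 44 min 13 s.
Timecode: 00:44:13:23.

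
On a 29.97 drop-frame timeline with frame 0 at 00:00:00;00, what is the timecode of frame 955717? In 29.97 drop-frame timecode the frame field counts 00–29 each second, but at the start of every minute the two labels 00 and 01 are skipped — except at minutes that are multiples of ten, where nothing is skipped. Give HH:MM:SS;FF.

Each 10-minute DF block holds 10 × 60 × 30 − 9 × 2 = 17982 frames. 955717 ÷ 17982 → 53 full blocks, remainder 2671.
Within the partial block the first minute is 1800 frames and each further minute 1798, so 1 further minute boundary passed. Total skipped labels = 18 × 53 + 2 × 1 = 956.
Non-drop label index = 955717 + 956 = 956673; at 30 labels/s that is 08:51:29:03, i.e. DF 08:51:29;03.

08:51:29;03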